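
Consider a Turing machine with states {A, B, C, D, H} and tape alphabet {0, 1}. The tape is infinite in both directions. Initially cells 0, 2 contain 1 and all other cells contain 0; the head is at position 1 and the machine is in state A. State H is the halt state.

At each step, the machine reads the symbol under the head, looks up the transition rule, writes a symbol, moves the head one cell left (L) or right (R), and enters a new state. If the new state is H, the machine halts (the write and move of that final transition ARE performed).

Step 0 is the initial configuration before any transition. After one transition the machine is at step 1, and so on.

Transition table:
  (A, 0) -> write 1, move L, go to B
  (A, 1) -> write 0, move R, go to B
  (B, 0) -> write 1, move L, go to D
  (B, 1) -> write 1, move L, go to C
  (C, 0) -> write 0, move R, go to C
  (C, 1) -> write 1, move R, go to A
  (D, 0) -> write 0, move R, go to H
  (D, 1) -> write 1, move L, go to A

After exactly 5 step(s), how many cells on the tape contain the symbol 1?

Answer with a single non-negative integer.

Answer: 2

Derivation:
Step 1: in state A at pos 1, read 0 -> (A,0)->write 1,move L,goto B. Now: state=B, head=0, tape[-1..3]=01110 (head:  ^)
Step 2: in state B at pos 0, read 1 -> (B,1)->write 1,move L,goto C. Now: state=C, head=-1, tape[-2..3]=001110 (head:  ^)
Step 3: in state C at pos -1, read 0 -> (C,0)->write 0,move R,goto C. Now: state=C, head=0, tape[-2..3]=001110 (head:   ^)
Step 4: in state C at pos 0, read 1 -> (C,1)->write 1,move R,goto A. Now: state=A, head=1, tape[-2..3]=001110 (head:    ^)
Step 5: in state A at pos 1, read 1 -> (A,1)->write 0,move R,goto B. Now: state=B, head=2, tape[-2..3]=001010 (head:     ^)
Cells containing 1 after step 5: {0, 2} -> 2 cell(s)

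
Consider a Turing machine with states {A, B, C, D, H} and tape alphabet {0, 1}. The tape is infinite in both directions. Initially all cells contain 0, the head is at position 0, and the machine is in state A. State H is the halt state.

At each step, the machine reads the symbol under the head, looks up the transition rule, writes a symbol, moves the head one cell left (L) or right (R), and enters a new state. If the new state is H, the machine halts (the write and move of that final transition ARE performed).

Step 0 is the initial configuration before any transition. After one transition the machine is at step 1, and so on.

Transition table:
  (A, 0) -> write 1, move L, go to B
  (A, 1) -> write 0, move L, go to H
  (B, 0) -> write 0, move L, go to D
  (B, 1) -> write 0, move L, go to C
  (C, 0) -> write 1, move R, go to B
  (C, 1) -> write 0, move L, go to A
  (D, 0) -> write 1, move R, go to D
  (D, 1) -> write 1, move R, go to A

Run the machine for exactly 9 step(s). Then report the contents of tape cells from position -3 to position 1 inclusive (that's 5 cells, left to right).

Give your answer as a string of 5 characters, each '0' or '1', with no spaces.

Answer: 00001

Derivation:
Step 1: in state A at pos 0, read 0 -> (A,0)->write 1,move L,goto B. Now: state=B, head=-1, tape[-2..1]=0010 (head:  ^)
Step 2: in state B at pos -1, read 0 -> (B,0)->write 0,move L,goto D. Now: state=D, head=-2, tape[-3..1]=00010 (head:  ^)
Step 3: in state D at pos -2, read 0 -> (D,0)->write 1,move R,goto D. Now: state=D, head=-1, tape[-3..1]=01010 (head:   ^)
Step 4: in state D at pos -1, read 0 -> (D,0)->write 1,move R,goto D. Now: state=D, head=0, tape[-3..1]=01110 (head:    ^)
Step 5: in state D at pos 0, read 1 -> (D,1)->write 1,move R,goto A. Now: state=A, head=1, tape[-3..2]=011100 (head:     ^)
Step 6: in state A at pos 1, read 0 -> (A,0)->write 1,move L,goto B. Now: state=B, head=0, tape[-3..2]=011110 (head:    ^)
Step 7: in state B at pos 0, read 1 -> (B,1)->write 0,move L,goto C. Now: state=C, head=-1, tape[-3..2]=011010 (head:   ^)
Step 8: in state C at pos -1, read 1 -> (C,1)->write 0,move L,goto A. Now: state=A, head=-2, tape[-3..2]=010010 (head:  ^)
Step 9: in state A at pos -2, read 1 -> (A,1)->write 0,move L,goto H. Now: state=H, head=-3, tape[-4..2]=0000010 (head:  ^)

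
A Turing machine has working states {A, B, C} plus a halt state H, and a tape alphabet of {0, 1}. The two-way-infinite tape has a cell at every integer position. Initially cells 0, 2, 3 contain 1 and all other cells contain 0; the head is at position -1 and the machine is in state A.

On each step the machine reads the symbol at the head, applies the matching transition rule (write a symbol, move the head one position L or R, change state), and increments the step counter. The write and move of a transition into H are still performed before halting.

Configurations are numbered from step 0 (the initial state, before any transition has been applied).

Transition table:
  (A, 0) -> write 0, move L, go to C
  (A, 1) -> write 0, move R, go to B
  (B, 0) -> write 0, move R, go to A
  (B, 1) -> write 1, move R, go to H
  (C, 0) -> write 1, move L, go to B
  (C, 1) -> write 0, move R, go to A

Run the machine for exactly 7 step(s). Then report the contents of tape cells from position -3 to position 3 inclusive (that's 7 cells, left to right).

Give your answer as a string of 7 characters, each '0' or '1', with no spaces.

Answer: 0000011

Derivation:
Step 1: in state A at pos -1, read 0 -> (A,0)->write 0,move L,goto C. Now: state=C, head=-2, tape[-3..4]=00010110 (head:  ^)
Step 2: in state C at pos -2, read 0 -> (C,0)->write 1,move L,goto B. Now: state=B, head=-3, tape[-4..4]=001010110 (head:  ^)
Step 3: in state B at pos -3, read 0 -> (B,0)->write 0,move R,goto A. Now: state=A, head=-2, tape[-4..4]=001010110 (head:   ^)
Step 4: in state A at pos -2, read 1 -> (A,1)->write 0,move R,goto B. Now: state=B, head=-1, tape[-4..4]=000010110 (head:    ^)
Step 5: in state B at pos -1, read 0 -> (B,0)->write 0,move R,goto A. Now: state=A, head=0, tape[-4..4]=000010110 (head:     ^)
Step 6: in state A at pos 0, read 1 -> (A,1)->write 0,move R,goto B. Now: state=B, head=1, tape[-4..4]=000000110 (head:      ^)
Step 7: in state B at pos 1, read 0 -> (B,0)->write 0,move R,goto A. Now: state=A, head=2, tape[-4..4]=000000110 (head:       ^)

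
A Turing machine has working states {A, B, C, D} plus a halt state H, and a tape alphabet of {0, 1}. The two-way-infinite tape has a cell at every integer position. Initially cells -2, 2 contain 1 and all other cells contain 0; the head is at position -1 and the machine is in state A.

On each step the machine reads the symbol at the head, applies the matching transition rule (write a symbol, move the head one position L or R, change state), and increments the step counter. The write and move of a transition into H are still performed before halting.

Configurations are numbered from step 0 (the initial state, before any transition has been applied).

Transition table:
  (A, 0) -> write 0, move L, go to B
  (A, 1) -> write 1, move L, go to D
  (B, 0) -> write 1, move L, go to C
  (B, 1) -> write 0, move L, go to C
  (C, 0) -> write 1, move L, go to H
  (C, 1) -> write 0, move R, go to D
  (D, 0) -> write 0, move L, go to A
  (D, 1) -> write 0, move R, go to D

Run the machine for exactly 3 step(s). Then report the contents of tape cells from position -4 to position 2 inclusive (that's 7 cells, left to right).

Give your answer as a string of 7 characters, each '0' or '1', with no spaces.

Answer: 0100001

Derivation:
Step 1: in state A at pos -1, read 0 -> (A,0)->write 0,move L,goto B. Now: state=B, head=-2, tape[-3..3]=0100010 (head:  ^)
Step 2: in state B at pos -2, read 1 -> (B,1)->write 0,move L,goto C. Now: state=C, head=-3, tape[-4..3]=00000010 (head:  ^)
Step 3: in state C at pos -3, read 0 -> (C,0)->write 1,move L,goto H. Now: state=H, head=-4, tape[-5..3]=001000010 (head:  ^)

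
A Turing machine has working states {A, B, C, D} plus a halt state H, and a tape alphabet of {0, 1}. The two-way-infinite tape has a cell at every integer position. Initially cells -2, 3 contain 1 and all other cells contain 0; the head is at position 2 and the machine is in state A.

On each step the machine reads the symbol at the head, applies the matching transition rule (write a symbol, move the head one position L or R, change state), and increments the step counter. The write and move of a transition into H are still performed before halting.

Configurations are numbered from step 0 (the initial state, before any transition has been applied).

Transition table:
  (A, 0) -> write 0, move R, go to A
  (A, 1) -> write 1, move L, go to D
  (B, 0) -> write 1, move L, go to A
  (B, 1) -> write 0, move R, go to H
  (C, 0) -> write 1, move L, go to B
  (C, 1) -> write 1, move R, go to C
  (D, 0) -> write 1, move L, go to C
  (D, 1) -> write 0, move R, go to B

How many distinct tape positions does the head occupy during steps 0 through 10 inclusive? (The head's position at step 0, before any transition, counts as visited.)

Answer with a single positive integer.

Answer: 6

Derivation:
Step 1: in state A at pos 2, read 0 -> (A,0)->write 0,move R,goto A. Now: state=A, head=3, tape[-3..4]=01000010 (head:       ^)
Step 2: in state A at pos 3, read 1 -> (A,1)->write 1,move L,goto D. Now: state=D, head=2, tape[-3..4]=01000010 (head:      ^)
Step 3: in state D at pos 2, read 0 -> (D,0)->write 1,move L,goto C. Now: state=C, head=1, tape[-3..4]=01000110 (head:     ^)
Step 4: in state C at pos 1, read 0 -> (C,0)->write 1,move L,goto B. Now: state=B, head=0, tape[-3..4]=01001110 (head:    ^)
Step 5: in state B at pos 0, read 0 -> (B,0)->write 1,move L,goto A. Now: state=A, head=-1, tape[-3..4]=01011110 (head:   ^)
Step 6: in state A at pos -1, read 0 -> (A,0)->write 0,move R,goto A. Now: state=A, head=0, tape[-3..4]=01011110 (head:    ^)
Step 7: in state A at pos 0, read 1 -> (A,1)->write 1,move L,goto D. Now: state=D, head=-1, tape[-3..4]=01011110 (head:   ^)
Step 8: in state D at pos -1, read 0 -> (D,0)->write 1,move L,goto C. Now: state=C, head=-2, tape[-3..4]=01111110 (head:  ^)
Step 9: in state C at pos -2, read 1 -> (C,1)->write 1,move R,goto C. Now: state=C, head=-1, tape[-3..4]=01111110 (head:   ^)
Step 10: in state C at pos -1, read 1 -> (C,1)->write 1,move R,goto C. Now: state=C, head=0, tape[-3..4]=01111110 (head:    ^)
Head positions at steps 0..10: starting at 2, distinct positions visited = {-2, -1, 0, 1, 2, 3} -> 6 position(s)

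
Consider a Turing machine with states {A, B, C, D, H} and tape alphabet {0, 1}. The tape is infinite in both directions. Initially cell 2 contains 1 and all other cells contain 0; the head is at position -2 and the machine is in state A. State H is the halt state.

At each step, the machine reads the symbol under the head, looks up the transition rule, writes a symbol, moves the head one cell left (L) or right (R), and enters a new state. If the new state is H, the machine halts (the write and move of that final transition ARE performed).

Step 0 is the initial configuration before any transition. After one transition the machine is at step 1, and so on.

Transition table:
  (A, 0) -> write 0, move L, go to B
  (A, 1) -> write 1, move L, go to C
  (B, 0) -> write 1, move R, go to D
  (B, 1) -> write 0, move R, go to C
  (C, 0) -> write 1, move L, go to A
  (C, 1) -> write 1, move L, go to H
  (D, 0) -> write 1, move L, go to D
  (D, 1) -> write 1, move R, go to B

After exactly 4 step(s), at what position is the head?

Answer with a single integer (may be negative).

Step 1: in state A at pos -2, read 0 -> (A,0)->write 0,move L,goto B. Now: state=B, head=-3, tape[-4..3]=00000010 (head:  ^)
Step 2: in state B at pos -3, read 0 -> (B,0)->write 1,move R,goto D. Now: state=D, head=-2, tape[-4..3]=01000010 (head:   ^)
Step 3: in state D at pos -2, read 0 -> (D,0)->write 1,move L,goto D. Now: state=D, head=-3, tape[-4..3]=01100010 (head:  ^)
Step 4: in state D at pos -3, read 1 -> (D,1)->write 1,move R,goto B. Now: state=B, head=-2, tape[-4..3]=01100010 (head:   ^)

Answer: -2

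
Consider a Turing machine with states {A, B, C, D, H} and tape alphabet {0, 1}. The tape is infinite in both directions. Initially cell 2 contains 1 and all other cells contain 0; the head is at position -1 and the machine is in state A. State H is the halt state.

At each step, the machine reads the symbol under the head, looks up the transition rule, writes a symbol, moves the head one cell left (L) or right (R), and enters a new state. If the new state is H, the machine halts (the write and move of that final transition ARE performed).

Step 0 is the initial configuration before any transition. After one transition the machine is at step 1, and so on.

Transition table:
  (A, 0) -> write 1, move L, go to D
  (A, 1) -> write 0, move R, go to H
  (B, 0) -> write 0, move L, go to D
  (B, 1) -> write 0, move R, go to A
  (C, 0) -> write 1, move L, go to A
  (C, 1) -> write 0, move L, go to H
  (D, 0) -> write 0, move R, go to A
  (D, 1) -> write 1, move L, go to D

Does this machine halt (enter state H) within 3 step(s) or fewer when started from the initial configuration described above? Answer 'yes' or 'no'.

Step 1: in state A at pos -1, read 0 -> (A,0)->write 1,move L,goto D. Now: state=D, head=-2, tape[-3..3]=0010010 (head:  ^)
Step 2: in state D at pos -2, read 0 -> (D,0)->write 0,move R,goto A. Now: state=A, head=-1, tape[-3..3]=0010010 (head:   ^)
Step 3: in state A at pos -1, read 1 -> (A,1)->write 0,move R,goto H. Now: state=H, head=0, tape[-3..3]=0000010 (head:    ^)
State H reached at step 3; 3 <= 3 -> yes

Answer: yes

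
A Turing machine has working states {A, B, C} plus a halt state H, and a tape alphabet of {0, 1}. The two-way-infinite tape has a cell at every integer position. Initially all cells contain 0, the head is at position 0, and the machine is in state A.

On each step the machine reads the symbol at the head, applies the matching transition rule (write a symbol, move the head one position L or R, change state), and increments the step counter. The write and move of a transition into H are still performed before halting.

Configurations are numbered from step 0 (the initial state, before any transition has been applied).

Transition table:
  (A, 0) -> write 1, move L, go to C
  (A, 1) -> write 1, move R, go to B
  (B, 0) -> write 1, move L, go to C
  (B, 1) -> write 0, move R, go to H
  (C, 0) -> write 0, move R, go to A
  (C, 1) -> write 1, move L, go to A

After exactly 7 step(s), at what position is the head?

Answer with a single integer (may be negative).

Step 1: in state A at pos 0, read 0 -> (A,0)->write 1,move L,goto C. Now: state=C, head=-1, tape[-2..1]=0010 (head:  ^)
Step 2: in state C at pos -1, read 0 -> (C,0)->write 0,move R,goto A. Now: state=A, head=0, tape[-2..1]=0010 (head:   ^)
Step 3: in state A at pos 0, read 1 -> (A,1)->write 1,move R,goto B. Now: state=B, head=1, tape[-2..2]=00100 (head:    ^)
Step 4: in state B at pos 1, read 0 -> (B,0)->write 1,move L,goto C. Now: state=C, head=0, tape[-2..2]=00110 (head:   ^)
Step 5: in state C at pos 0, read 1 -> (C,1)->write 1,move L,goto A. Now: state=A, head=-1, tape[-2..2]=00110 (head:  ^)
Step 6: in state A at pos -1, read 0 -> (A,0)->write 1,move L,goto C. Now: state=C, head=-2, tape[-3..2]=001110 (head:  ^)
Step 7: in state C at pos -2, read 0 -> (C,0)->write 0,move R,goto A. Now: state=A, head=-1, tape[-3..2]=001110 (head:   ^)

Answer: -1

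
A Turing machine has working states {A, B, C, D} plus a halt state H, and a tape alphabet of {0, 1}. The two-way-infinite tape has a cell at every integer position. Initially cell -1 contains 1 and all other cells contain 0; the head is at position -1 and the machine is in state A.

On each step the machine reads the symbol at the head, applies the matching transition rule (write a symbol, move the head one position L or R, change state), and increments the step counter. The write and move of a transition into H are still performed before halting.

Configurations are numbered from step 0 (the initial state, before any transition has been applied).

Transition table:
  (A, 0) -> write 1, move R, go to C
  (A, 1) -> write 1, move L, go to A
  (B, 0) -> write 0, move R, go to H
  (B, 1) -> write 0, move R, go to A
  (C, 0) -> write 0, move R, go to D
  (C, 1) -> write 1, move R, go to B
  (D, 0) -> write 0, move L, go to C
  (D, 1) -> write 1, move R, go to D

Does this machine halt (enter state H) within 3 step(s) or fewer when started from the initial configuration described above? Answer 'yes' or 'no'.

Step 1: in state A at pos -1, read 1 -> (A,1)->write 1,move L,goto A. Now: state=A, head=-2, tape[-3..0]=0010 (head:  ^)
Step 2: in state A at pos -2, read 0 -> (A,0)->write 1,move R,goto C. Now: state=C, head=-1, tape[-3..0]=0110 (head:   ^)
Step 3: in state C at pos -1, read 1 -> (C,1)->write 1,move R,goto B. Now: state=B, head=0, tape[-3..1]=01100 (head:    ^)
After 3 step(s): state = B (not H) -> not halted within 3 -> no

Answer: no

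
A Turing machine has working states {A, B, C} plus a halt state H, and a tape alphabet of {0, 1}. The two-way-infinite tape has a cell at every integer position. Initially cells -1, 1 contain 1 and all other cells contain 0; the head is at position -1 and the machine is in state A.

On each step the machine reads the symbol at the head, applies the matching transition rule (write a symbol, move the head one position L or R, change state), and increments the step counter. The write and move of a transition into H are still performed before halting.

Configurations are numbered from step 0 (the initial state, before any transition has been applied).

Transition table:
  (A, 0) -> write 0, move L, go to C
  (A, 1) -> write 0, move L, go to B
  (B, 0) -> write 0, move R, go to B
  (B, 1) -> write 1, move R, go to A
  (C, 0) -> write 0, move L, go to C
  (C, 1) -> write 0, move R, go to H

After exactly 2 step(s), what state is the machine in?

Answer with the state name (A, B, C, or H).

Answer: B

Derivation:
Step 1: in state A at pos -1, read 1 -> (A,1)->write 0,move L,goto B. Now: state=B, head=-2, tape[-3..2]=000010 (head:  ^)
Step 2: in state B at pos -2, read 0 -> (B,0)->write 0,move R,goto B. Now: state=B, head=-1, tape[-3..2]=000010 (head:   ^)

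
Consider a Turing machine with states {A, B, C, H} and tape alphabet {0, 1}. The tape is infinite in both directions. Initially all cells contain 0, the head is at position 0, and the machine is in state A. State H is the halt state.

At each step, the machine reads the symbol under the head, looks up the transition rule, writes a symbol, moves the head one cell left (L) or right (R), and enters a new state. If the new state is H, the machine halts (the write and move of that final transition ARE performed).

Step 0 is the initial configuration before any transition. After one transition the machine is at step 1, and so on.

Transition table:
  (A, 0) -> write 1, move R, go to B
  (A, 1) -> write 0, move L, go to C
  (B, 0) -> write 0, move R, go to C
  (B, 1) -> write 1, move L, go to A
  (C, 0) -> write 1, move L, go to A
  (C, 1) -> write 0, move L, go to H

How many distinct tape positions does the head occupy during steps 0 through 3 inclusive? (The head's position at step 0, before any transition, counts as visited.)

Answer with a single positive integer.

Step 1: in state A at pos 0, read 0 -> (A,0)->write 1,move R,goto B. Now: state=B, head=1, tape[-1..2]=0100 (head:   ^)
Step 2: in state B at pos 1, read 0 -> (B,0)->write 0,move R,goto C. Now: state=C, head=2, tape[-1..3]=01000 (head:    ^)
Step 3: in state C at pos 2, read 0 -> (C,0)->write 1,move L,goto A. Now: state=A, head=1, tape[-1..3]=01010 (head:   ^)
Head positions at steps 0..3: starting at 0, distinct positions visited = {0, 1, 2} -> 3 position(s)

Answer: 3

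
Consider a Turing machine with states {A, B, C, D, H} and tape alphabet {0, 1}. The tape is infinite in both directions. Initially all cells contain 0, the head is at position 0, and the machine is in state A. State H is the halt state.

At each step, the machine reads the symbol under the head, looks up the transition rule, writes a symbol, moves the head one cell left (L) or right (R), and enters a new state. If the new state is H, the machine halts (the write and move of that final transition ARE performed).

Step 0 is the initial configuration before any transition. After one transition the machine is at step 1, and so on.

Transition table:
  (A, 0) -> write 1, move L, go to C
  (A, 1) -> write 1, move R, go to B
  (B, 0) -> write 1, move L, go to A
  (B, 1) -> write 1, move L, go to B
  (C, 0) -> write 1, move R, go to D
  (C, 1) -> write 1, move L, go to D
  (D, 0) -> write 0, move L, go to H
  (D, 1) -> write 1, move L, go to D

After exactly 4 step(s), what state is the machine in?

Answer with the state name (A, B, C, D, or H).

Step 1: in state A at pos 0, read 0 -> (A,0)->write 1,move L,goto C. Now: state=C, head=-1, tape[-2..1]=0010 (head:  ^)
Step 2: in state C at pos -1, read 0 -> (C,0)->write 1,move R,goto D. Now: state=D, head=0, tape[-2..1]=0110 (head:   ^)
Step 3: in state D at pos 0, read 1 -> (D,1)->write 1,move L,goto D. Now: state=D, head=-1, tape[-2..1]=0110 (head:  ^)
Step 4: in state D at pos -1, read 1 -> (D,1)->write 1,move L,goto D. Now: state=D, head=-2, tape[-3..1]=00110 (head:  ^)

Answer: D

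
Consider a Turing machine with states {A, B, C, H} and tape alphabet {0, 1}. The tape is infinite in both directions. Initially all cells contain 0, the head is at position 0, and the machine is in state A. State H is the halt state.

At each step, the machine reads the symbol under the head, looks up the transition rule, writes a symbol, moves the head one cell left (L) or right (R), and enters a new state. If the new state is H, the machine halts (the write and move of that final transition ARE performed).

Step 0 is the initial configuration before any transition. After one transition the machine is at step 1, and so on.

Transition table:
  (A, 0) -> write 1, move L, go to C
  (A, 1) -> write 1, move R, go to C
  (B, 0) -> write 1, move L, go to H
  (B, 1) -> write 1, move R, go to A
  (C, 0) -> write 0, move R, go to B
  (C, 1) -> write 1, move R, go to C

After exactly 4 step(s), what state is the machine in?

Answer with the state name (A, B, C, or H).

Step 1: in state A at pos 0, read 0 -> (A,0)->write 1,move L,goto C. Now: state=C, head=-1, tape[-2..1]=0010 (head:  ^)
Step 2: in state C at pos -1, read 0 -> (C,0)->write 0,move R,goto B. Now: state=B, head=0, tape[-2..1]=0010 (head:   ^)
Step 3: in state B at pos 0, read 1 -> (B,1)->write 1,move R,goto A. Now: state=A, head=1, tape[-2..2]=00100 (head:    ^)
Step 4: in state A at pos 1, read 0 -> (A,0)->write 1,move L,goto C. Now: state=C, head=0, tape[-2..2]=00110 (head:   ^)

Answer: C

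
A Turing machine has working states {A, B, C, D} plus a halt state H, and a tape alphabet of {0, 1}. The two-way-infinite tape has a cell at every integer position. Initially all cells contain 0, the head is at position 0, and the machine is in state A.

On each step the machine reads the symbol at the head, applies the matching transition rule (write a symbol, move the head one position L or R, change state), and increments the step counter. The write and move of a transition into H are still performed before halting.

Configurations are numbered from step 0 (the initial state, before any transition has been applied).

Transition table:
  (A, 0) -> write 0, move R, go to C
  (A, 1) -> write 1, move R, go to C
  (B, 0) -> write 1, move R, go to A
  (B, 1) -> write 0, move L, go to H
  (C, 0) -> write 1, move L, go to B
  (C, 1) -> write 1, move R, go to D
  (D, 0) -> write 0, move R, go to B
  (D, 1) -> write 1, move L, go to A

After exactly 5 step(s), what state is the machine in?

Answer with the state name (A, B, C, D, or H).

Answer: B

Derivation:
Step 1: in state A at pos 0, read 0 -> (A,0)->write 0,move R,goto C. Now: state=C, head=1, tape[-1..2]=0000 (head:   ^)
Step 2: in state C at pos 1, read 0 -> (C,0)->write 1,move L,goto B. Now: state=B, head=0, tape[-1..2]=0010 (head:  ^)
Step 3: in state B at pos 0, read 0 -> (B,0)->write 1,move R,goto A. Now: state=A, head=1, tape[-1..2]=0110 (head:   ^)
Step 4: in state A at pos 1, read 1 -> (A,1)->write 1,move R,goto C. Now: state=C, head=2, tape[-1..3]=01100 (head:    ^)
Step 5: in state C at pos 2, read 0 -> (C,0)->write 1,move L,goto B. Now: state=B, head=1, tape[-1..3]=01110 (head:   ^)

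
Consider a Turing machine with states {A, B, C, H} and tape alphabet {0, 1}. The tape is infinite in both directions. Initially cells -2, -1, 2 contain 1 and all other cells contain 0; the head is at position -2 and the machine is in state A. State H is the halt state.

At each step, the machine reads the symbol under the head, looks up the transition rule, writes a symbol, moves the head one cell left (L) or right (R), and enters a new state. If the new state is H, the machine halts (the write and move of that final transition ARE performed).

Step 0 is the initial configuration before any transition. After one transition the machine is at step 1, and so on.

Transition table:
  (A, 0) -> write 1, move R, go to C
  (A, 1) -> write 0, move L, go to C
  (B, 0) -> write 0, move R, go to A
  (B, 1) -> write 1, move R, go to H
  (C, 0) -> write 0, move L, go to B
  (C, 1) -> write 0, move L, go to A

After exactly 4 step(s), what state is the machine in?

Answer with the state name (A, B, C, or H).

Step 1: in state A at pos -2, read 1 -> (A,1)->write 0,move L,goto C. Now: state=C, head=-3, tape[-4..3]=00010010 (head:  ^)
Step 2: in state C at pos -3, read 0 -> (C,0)->write 0,move L,goto B. Now: state=B, head=-4, tape[-5..3]=000010010 (head:  ^)
Step 3: in state B at pos -4, read 0 -> (B,0)->write 0,move R,goto A. Now: state=A, head=-3, tape[-5..3]=000010010 (head:   ^)
Step 4: in state A at pos -3, read 0 -> (A,0)->write 1,move R,goto C. Now: state=C, head=-2, tape[-5..3]=001010010 (head:    ^)

Answer: C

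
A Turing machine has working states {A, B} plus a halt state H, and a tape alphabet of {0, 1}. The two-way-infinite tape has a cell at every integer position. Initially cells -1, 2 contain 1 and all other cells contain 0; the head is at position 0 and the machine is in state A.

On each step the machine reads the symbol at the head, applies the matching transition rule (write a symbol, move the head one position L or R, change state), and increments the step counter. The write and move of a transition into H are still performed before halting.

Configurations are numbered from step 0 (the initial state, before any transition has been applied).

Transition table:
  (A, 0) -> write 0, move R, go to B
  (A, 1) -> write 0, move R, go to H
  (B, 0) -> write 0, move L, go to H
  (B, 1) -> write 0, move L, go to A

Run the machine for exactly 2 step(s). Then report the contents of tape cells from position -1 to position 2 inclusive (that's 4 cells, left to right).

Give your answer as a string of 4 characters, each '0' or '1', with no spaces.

Answer: 1001

Derivation:
Step 1: in state A at pos 0, read 0 -> (A,0)->write 0,move R,goto B. Now: state=B, head=1, tape[-2..3]=010010 (head:    ^)
Step 2: in state B at pos 1, read 0 -> (B,0)->write 0,move L,goto H. Now: state=H, head=0, tape[-2..3]=010010 (head:   ^)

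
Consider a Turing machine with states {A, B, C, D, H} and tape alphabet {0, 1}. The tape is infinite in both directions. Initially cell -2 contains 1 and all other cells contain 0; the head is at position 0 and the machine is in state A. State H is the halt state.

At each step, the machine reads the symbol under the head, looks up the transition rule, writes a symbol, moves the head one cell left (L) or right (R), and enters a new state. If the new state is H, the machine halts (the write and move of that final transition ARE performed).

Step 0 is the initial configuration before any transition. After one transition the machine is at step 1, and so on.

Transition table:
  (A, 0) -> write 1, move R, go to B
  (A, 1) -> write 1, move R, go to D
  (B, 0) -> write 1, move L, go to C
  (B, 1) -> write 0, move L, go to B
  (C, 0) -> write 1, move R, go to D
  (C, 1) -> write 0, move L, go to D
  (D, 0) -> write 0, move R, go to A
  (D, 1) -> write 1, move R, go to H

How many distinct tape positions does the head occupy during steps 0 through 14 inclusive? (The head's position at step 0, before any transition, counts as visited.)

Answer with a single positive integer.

Step 1: in state A at pos 0, read 0 -> (A,0)->write 1,move R,goto B. Now: state=B, head=1, tape[-3..2]=010100 (head:     ^)
Step 2: in state B at pos 1, read 0 -> (B,0)->write 1,move L,goto C. Now: state=C, head=0, tape[-3..2]=010110 (head:    ^)
Step 3: in state C at pos 0, read 1 -> (C,1)->write 0,move L,goto D. Now: state=D, head=-1, tape[-3..2]=010010 (head:   ^)
Step 4: in state D at pos -1, read 0 -> (D,0)->write 0,move R,goto A. Now: state=A, head=0, tape[-3..2]=010010 (head:    ^)
Step 5: in state A at pos 0, read 0 -> (A,0)->write 1,move R,goto B. Now: state=B, head=1, tape[-3..2]=010110 (head:     ^)
Step 6: in state B at pos 1, read 1 -> (B,1)->write 0,move L,goto B. Now: state=B, head=0, tape[-3..2]=010100 (head:    ^)
Step 7: in state B at pos 0, read 1 -> (B,1)->write 0,move L,goto B. Now: state=B, head=-1, tape[-3..2]=010000 (head:   ^)
Step 8: in state B at pos -1, read 0 -> (B,0)->write 1,move L,goto C. Now: state=C, head=-2, tape[-3..2]=011000 (head:  ^)
Step 9: in state C at pos -2, read 1 -> (C,1)->write 0,move L,goto D. Now: state=D, head=-3, tape[-4..2]=0001000 (head:  ^)
Step 10: in state D at pos -3, read 0 -> (D,0)->write 0,move R,goto A. Now: state=A, head=-2, tape[-4..2]=0001000 (head:   ^)
Step 11: in state A at pos -2, read 0 -> (A,0)->write 1,move R,goto B. Now: state=B, head=-1, tape[-4..2]=0011000 (head:    ^)
Step 12: in state B at pos -1, read 1 -> (B,1)->write 0,move L,goto B. Now: state=B, head=-2, tape[-4..2]=0010000 (head:   ^)
Step 13: in state B at pos -2, read 1 -> (B,1)->write 0,move L,goto B. Now: state=B, head=-3, tape[-4..2]=0000000 (head:  ^)
Step 14: in state B at pos -3, read 0 -> (B,0)->write 1,move L,goto C. Now: state=C, head=-4, tape[-5..2]=00100000 (head:  ^)
Head positions at steps 0..14: starting at 0, distinct positions visited = {-4, -3, -2, -1, 0, 1} -> 6 position(s)

Answer: 6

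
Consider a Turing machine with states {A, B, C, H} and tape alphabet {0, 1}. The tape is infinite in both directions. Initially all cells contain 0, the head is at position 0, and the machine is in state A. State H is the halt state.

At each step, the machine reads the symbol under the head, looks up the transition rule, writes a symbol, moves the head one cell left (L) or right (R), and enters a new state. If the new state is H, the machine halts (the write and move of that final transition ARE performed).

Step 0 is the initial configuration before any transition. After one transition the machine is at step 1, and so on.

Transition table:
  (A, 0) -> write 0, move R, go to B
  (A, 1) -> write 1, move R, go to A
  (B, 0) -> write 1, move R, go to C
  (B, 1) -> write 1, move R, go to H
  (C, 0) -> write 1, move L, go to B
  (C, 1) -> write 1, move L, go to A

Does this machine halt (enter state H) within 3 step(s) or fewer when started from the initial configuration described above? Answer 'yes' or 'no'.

Answer: no

Derivation:
Step 1: in state A at pos 0, read 0 -> (A,0)->write 0,move R,goto B. Now: state=B, head=1, tape[-1..2]=0000 (head:   ^)
Step 2: in state B at pos 1, read 0 -> (B,0)->write 1,move R,goto C. Now: state=C, head=2, tape[-1..3]=00100 (head:    ^)
Step 3: in state C at pos 2, read 0 -> (C,0)->write 1,move L,goto B. Now: state=B, head=1, tape[-1..3]=00110 (head:   ^)
After 3 step(s): state = B (not H) -> not halted within 3 -> no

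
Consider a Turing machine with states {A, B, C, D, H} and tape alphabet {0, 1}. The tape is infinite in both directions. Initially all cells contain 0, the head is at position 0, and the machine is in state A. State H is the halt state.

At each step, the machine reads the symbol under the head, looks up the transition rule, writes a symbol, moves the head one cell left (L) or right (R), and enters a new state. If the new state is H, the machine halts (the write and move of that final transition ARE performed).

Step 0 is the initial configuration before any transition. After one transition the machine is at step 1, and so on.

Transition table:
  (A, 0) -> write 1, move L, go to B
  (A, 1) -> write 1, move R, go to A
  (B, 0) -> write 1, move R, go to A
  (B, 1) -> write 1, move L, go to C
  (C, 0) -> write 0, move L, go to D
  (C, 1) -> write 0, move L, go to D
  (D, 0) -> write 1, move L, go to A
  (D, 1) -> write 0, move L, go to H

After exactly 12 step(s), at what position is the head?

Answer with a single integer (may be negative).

Step 1: in state A at pos 0, read 0 -> (A,0)->write 1,move L,goto B. Now: state=B, head=-1, tape[-2..1]=0010 (head:  ^)
Step 2: in state B at pos -1, read 0 -> (B,0)->write 1,move R,goto A. Now: state=A, head=0, tape[-2..1]=0110 (head:   ^)
Step 3: in state A at pos 0, read 1 -> (A,1)->write 1,move R,goto A. Now: state=A, head=1, tape[-2..2]=01100 (head:    ^)
Step 4: in state A at pos 1, read 0 -> (A,0)->write 1,move L,goto B. Now: state=B, head=0, tape[-2..2]=01110 (head:   ^)
Step 5: in state B at pos 0, read 1 -> (B,1)->write 1,move L,goto C. Now: state=C, head=-1, tape[-2..2]=01110 (head:  ^)
Step 6: in state C at pos -1, read 1 -> (C,1)->write 0,move L,goto D. Now: state=D, head=-2, tape[-3..2]=000110 (head:  ^)
Step 7: in state D at pos -2, read 0 -> (D,0)->write 1,move L,goto A. Now: state=A, head=-3, tape[-4..2]=0010110 (head:  ^)
Step 8: in state A at pos -3, read 0 -> (A,0)->write 1,move L,goto B. Now: state=B, head=-4, tape[-5..2]=00110110 (head:  ^)
Step 9: in state B at pos -4, read 0 -> (B,0)->write 1,move R,goto A. Now: state=A, head=-3, tape[-5..2]=01110110 (head:   ^)
Step 10: in state A at pos -3, read 1 -> (A,1)->write 1,move R,goto A. Now: state=A, head=-2, tape[-5..2]=01110110 (head:    ^)
Step 11: in state A at pos -2, read 1 -> (A,1)->write 1,move R,goto A. Now: state=A, head=-1, tape[-5..2]=01110110 (head:     ^)
Step 12: in state A at pos -1, read 0 -> (A,0)->write 1,move L,goto B. Now: state=B, head=-2, tape[-5..2]=01111110 (head:    ^)

Answer: -2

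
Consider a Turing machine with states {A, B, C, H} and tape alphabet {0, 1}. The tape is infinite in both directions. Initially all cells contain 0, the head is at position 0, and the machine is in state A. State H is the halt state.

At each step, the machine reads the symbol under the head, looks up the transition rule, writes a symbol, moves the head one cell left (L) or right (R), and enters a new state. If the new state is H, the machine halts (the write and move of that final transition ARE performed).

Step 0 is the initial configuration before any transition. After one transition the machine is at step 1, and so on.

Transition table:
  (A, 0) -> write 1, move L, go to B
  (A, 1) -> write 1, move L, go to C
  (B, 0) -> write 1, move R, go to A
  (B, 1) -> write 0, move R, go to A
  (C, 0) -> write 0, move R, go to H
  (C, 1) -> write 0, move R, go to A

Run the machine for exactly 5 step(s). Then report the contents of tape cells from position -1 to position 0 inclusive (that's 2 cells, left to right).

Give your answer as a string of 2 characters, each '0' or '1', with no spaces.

Answer: 01

Derivation:
Step 1: in state A at pos 0, read 0 -> (A,0)->write 1,move L,goto B. Now: state=B, head=-1, tape[-2..1]=0010 (head:  ^)
Step 2: in state B at pos -1, read 0 -> (B,0)->write 1,move R,goto A. Now: state=A, head=0, tape[-2..1]=0110 (head:   ^)
Step 3: in state A at pos 0, read 1 -> (A,1)->write 1,move L,goto C. Now: state=C, head=-1, tape[-2..1]=0110 (head:  ^)
Step 4: in state C at pos -1, read 1 -> (C,1)->write 0,move R,goto A. Now: state=A, head=0, tape[-2..1]=0010 (head:   ^)
Step 5: in state A at pos 0, read 1 -> (A,1)->write 1,move L,goto C. Now: state=C, head=-1, tape[-2..1]=0010 (head:  ^)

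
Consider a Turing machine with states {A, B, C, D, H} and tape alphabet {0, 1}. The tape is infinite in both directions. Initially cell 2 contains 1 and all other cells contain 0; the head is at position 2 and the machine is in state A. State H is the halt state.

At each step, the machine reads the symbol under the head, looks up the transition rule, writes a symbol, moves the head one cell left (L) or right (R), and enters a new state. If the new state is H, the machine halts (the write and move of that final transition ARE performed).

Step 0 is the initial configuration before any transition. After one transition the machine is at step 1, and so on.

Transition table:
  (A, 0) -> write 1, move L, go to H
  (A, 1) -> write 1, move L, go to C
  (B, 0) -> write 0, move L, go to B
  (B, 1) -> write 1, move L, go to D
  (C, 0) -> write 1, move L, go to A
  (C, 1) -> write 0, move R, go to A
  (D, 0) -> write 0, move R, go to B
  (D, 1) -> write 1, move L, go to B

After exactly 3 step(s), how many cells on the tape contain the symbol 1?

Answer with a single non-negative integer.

Answer: 3

Derivation:
Step 1: in state A at pos 2, read 1 -> (A,1)->write 1,move L,goto C. Now: state=C, head=1, tape[0..3]=0010 (head:  ^)
Step 2: in state C at pos 1, read 0 -> (C,0)->write 1,move L,goto A. Now: state=A, head=0, tape[-1..3]=00110 (head:  ^)
Step 3: in state A at pos 0, read 0 -> (A,0)->write 1,move L,goto H. Now: state=H, head=-1, tape[-2..3]=001110 (head:  ^)
Cells containing 1 after step 3: {0, 1, 2} -> 3 cell(s)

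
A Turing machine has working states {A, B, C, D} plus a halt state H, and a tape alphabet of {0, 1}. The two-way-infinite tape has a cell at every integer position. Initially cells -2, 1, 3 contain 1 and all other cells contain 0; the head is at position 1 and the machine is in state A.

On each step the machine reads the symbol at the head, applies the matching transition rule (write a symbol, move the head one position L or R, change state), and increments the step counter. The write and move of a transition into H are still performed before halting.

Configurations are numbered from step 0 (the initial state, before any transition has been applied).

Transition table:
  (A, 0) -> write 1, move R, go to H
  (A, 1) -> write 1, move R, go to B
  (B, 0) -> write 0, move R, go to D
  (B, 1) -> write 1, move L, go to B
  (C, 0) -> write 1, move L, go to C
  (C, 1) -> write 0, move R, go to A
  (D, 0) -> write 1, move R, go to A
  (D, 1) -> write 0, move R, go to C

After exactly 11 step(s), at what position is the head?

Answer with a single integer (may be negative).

Answer: 2

Derivation:
Step 1: in state A at pos 1, read 1 -> (A,1)->write 1,move R,goto B. Now: state=B, head=2, tape[-3..4]=01001010 (head:      ^)
Step 2: in state B at pos 2, read 0 -> (B,0)->write 0,move R,goto D. Now: state=D, head=3, tape[-3..4]=01001010 (head:       ^)
Step 3: in state D at pos 3, read 1 -> (D,1)->write 0,move R,goto C. Now: state=C, head=4, tape[-3..5]=010010000 (head:        ^)
Step 4: in state C at pos 4, read 0 -> (C,0)->write 1,move L,goto C. Now: state=C, head=3, tape[-3..5]=010010010 (head:       ^)
Step 5: in state C at pos 3, read 0 -> (C,0)->write 1,move L,goto C. Now: state=C, head=2, tape[-3..5]=010010110 (head:      ^)
Step 6: in state C at pos 2, read 0 -> (C,0)->write 1,move L,goto C. Now: state=C, head=1, tape[-3..5]=010011110 (head:     ^)
Step 7: in state C at pos 1, read 1 -> (C,1)->write 0,move R,goto A. Now: state=A, head=2, tape[-3..5]=010001110 (head:      ^)
Step 8: in state A at pos 2, read 1 -> (A,1)->write 1,move R,goto B. Now: state=B, head=3, tape[-3..5]=010001110 (head:       ^)
Step 9: in state B at pos 3, read 1 -> (B,1)->write 1,move L,goto B. Now: state=B, head=2, tape[-3..5]=010001110 (head:      ^)
Step 10: in state B at pos 2, read 1 -> (B,1)->write 1,move L,goto B. Now: state=B, head=1, tape[-3..5]=010001110 (head:     ^)
Step 11: in state B at pos 1, read 0 -> (B,0)->write 0,move R,goto D. Now: state=D, head=2, tape[-3..5]=010001110 (head:      ^)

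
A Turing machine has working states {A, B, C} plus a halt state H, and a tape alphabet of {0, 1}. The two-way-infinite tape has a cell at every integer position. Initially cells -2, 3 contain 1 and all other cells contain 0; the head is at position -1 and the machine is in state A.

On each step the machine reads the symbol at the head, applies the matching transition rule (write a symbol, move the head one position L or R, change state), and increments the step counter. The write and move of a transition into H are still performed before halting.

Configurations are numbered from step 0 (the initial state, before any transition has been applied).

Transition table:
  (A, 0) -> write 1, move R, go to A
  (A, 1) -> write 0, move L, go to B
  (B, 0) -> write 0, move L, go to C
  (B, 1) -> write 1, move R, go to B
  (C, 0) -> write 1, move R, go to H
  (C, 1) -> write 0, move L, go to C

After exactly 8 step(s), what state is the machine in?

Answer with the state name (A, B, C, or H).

Step 1: in state A at pos -1, read 0 -> (A,0)->write 1,move R,goto A. Now: state=A, head=0, tape[-3..4]=01100010 (head:    ^)
Step 2: in state A at pos 0, read 0 -> (A,0)->write 1,move R,goto A. Now: state=A, head=1, tape[-3..4]=01110010 (head:     ^)
Step 3: in state A at pos 1, read 0 -> (A,0)->write 1,move R,goto A. Now: state=A, head=2, tape[-3..4]=01111010 (head:      ^)
Step 4: in state A at pos 2, read 0 -> (A,0)->write 1,move R,goto A. Now: state=A, head=3, tape[-3..4]=01111110 (head:       ^)
Step 5: in state A at pos 3, read 1 -> (A,1)->write 0,move L,goto B. Now: state=B, head=2, tape[-3..4]=01111100 (head:      ^)
Step 6: in state B at pos 2, read 1 -> (B,1)->write 1,move R,goto B. Now: state=B, head=3, tape[-3..4]=01111100 (head:       ^)
Step 7: in state B at pos 3, read 0 -> (B,0)->write 0,move L,goto C. Now: state=C, head=2, tape[-3..4]=01111100 (head:      ^)
Step 8: in state C at pos 2, read 1 -> (C,1)->write 0,move L,goto C. Now: state=C, head=1, tape[-3..4]=01111000 (head:     ^)

Answer: C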